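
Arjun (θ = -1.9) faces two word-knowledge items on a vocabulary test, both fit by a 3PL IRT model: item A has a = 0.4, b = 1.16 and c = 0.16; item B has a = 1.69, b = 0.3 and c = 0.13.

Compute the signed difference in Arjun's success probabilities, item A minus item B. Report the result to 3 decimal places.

P(θ) = c + (1 − c) · 1 / (1 + exp(−a(θ − b)))
P_A = 0.3509
P_B = 0.1506
P_A − P_B = 0.2003

0.200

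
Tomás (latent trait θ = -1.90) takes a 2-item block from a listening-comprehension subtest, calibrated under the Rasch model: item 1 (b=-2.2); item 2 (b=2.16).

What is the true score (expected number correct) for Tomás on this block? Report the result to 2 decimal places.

P(θ) = 1 / (1 + exp(−(θ − b)))
P_1 = 1/(1+e^{-0.3000}) = 0.5744
P_2 = 1/(1+e^{4.0600}) = 0.0170
E[score] = 0.5744 + 0.0170 = 0.5914

0.59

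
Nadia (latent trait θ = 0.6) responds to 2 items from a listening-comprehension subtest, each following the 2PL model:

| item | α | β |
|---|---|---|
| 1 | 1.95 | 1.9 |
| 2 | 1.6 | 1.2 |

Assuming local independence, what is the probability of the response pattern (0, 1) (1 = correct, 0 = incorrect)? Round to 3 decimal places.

P(θ) = 1 / (1 + exp(−α(θ − β)))
P_1 = 1/(1+e^{2.5350}) = 0.0734
P_2 = 1/(1+e^{0.9600}) = 0.2769
L = (1−P_1) × P_2 = 0.9266 × 0.2769 = 0.25654

0.257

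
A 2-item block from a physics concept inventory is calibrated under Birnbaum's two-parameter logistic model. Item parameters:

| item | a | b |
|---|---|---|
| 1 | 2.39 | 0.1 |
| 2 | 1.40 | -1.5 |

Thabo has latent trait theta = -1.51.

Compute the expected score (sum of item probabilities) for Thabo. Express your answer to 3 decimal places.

P(theta) = 1 / (1 + exp(−a(theta − b)))
P_1 = 1/(1+e^{3.8479}) = 0.0209
P_2 = 1/(1+e^{0.0140}) = 0.4965
E[score] = 0.0209 + 0.4965 = 0.5174

0.517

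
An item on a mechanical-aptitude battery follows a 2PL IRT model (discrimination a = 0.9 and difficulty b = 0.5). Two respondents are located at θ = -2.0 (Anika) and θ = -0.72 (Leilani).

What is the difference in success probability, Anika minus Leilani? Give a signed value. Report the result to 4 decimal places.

P(θ) = 1 / (1 + exp(−a(θ − b)))
P(Anika) = 0.0953  [exponent -2.2500]
P(Leilani) = 0.2501  [exponent -1.0980]
Difference = 0.0953 − 0.2501 = -0.1548

-0.1548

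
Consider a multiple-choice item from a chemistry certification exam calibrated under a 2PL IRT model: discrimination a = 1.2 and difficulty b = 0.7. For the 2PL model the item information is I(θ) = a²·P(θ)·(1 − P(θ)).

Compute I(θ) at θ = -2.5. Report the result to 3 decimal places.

P = 1/(1+e^{3.8400}) = 0.0210
P(1−P) = 0.0210 × 0.9790 = 0.0206
I = a² × P(1−P) = 1.2² × 0.0206 = 0.02966

0.030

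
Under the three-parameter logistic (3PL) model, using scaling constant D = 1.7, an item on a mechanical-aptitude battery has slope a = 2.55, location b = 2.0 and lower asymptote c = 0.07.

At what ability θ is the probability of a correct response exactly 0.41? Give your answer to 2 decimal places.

1.87

P(θ) = c + (1 − c) · 1 / (1 + exp(−D·a(θ − b)))
Remove guessing floor: (0.41 − 0.07)/(1 − 0.07) = 0.3656
logit = ln(0.3656/0.6344) = -0.5512
θ = b + logit/(1.7·a) = 2.0 + (-0.5512)/4.3350 = 1.8729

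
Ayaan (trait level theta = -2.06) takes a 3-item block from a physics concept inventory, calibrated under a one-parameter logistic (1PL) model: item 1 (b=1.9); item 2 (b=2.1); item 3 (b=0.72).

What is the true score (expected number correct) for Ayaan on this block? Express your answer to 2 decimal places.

P(theta) = 1 / (1 + exp(−(theta − b)))
P_1 = 1/(1+e^{3.9600}) = 0.0187
P_2 = 1/(1+e^{4.1600}) = 0.0154
P_3 = 1/(1+e^{2.7800}) = 0.0584
E[score] = 0.0187 + 0.0154 + 0.0584 = 0.0925

0.09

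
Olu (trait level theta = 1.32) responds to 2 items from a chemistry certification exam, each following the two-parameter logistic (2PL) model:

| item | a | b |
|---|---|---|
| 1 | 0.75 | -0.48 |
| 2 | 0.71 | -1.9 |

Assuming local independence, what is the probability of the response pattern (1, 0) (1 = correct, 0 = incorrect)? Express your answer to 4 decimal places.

0.0733

P(theta) = 1 / (1 + exp(−a(theta − b)))
P_1 = 1/(1+e^{-1.3500}) = 0.7941
P_2 = 1/(1+e^{-2.2862}) = 0.9077
L = P_1 × (1−P_2) = 0.7941 × 0.0923 = 0.07328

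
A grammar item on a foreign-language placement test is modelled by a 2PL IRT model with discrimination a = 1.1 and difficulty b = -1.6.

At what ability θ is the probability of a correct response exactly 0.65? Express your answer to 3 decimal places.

P(θ) = 1 / (1 + exp(−a(θ − b)))
logit = ln(0.6500/0.3500) = 0.6190
θ = b + logit/(a) = -1.6 + 0.6190/1.1000 = -1.0372

-1.037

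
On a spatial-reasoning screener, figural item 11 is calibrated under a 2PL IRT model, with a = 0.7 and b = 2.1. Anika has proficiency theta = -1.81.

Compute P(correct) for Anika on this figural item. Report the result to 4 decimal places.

0.0608

P(theta) = 1 / (1 + exp(−a(theta − b)))
Exponent: 0.7 × (-1.81 − 2.1) = -2.7370
1/(1 + e^{2.7370}) = 0.0608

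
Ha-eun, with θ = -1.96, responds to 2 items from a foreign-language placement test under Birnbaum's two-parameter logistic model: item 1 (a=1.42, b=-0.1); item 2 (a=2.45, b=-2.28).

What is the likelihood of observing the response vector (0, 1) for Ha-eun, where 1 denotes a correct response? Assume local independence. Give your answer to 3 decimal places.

P(θ) = 1 / (1 + exp(−a(θ − b)))
P_1 = 1/(1+e^{2.6412}) = 0.0665
P_2 = 1/(1+e^{-0.7840}) = 0.6865
L = (1−P_1) × P_2 = 0.9335 × 0.6865 = 0.64086

0.641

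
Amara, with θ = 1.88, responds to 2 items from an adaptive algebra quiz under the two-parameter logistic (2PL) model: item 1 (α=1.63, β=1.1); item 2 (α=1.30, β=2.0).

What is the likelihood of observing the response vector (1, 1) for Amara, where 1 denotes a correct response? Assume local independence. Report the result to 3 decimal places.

P(θ) = 1 / (1 + exp(−α(θ − β)))
P_1 = 1/(1+e^{-1.2714}) = 0.7810
P_2 = 1/(1+e^{0.1560}) = 0.4611
L = P_1 × P_2 = 0.7810 × 0.4611 = 0.36009

0.360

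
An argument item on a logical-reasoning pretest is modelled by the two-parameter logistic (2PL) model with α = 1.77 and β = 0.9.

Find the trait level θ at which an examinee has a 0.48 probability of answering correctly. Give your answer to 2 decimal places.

0.85

P(θ) = 1 / (1 + exp(−α(θ − β)))
logit = ln(0.4800/0.5200) = -0.0800
θ = β + logit/(α) = 0.9 + (-0.0800)/1.7700 = 0.8548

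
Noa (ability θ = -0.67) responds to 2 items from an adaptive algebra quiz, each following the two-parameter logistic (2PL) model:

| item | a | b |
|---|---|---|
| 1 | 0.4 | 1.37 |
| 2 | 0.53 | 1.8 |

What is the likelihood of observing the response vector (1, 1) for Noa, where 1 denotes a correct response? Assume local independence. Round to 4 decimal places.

0.0652

P(θ) = 1 / (1 + exp(−a(θ − b)))
P_1 = 1/(1+e^{0.8160}) = 0.3066
P_2 = 1/(1+e^{1.3091}) = 0.2126
L = P_1 × P_2 = 0.3066 × 0.2126 = 0.06520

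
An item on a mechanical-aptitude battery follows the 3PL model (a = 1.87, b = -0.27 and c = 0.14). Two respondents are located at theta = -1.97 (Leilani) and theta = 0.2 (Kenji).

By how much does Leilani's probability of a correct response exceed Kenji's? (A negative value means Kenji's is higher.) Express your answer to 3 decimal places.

P(theta) = c + (1 − c) · 1 / (1 + exp(−a(theta − b)))
P(Leilani) = 0.1744  [exponent -3.1790]
P(Kenji) = 0.7477  [exponent 0.8789]
Difference = 0.1744 − 0.7477 = -0.5733

-0.573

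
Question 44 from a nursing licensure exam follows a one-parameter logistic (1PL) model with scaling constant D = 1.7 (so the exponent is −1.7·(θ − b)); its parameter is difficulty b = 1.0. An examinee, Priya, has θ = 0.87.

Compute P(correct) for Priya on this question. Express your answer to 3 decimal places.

P(θ) = 1 / (1 + exp(−D·(θ − b)))
Exponent: 1.7 × (0.87 − 1.0) = -0.2210
1/(1 + e^{0.2210}) = 0.4450
P = 0.4450

0.445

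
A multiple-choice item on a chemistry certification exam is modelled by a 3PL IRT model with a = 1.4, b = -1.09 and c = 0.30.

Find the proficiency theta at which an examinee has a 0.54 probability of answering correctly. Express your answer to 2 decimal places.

-1.55

P(theta) = c + (1 − c) · 1 / (1 + exp(−a(theta − b)))
Remove guessing floor: (0.54 − 0.30)/(1 − 0.30) = 0.3429
logit = ln(0.3429/0.6571) = -0.6506
theta = b + logit/(a) = -1.09 + (-0.6506)/1.4000 = -1.5547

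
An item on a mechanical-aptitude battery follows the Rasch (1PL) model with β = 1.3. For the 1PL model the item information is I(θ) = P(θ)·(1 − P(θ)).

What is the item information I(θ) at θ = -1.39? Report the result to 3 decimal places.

0.060

P = 1/(1+e^{2.6900}) = 0.0636
P(1−P) = 0.0636 × 0.9364 = 0.0595
I = P(1−P) = 0.05953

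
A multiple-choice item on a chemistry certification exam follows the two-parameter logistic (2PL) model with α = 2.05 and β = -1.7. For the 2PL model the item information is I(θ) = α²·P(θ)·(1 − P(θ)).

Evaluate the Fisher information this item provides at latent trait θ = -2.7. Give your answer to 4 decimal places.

P = 1/(1+e^{2.0500}) = 0.1141
P(1−P) = 0.1141 × 0.8859 = 0.1010
I = α² × P(1−P) = 2.05² × 0.1010 = 0.42464

0.4246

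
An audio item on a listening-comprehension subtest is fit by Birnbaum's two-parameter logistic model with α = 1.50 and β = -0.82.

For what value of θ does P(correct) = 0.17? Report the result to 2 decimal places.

-1.88

P(θ) = 1 / (1 + exp(−α(θ − β)))
logit = ln(0.1700/0.8300) = -1.5856
θ = β + logit/(α) = -0.82 + (-1.5856)/1.5000 = -1.8771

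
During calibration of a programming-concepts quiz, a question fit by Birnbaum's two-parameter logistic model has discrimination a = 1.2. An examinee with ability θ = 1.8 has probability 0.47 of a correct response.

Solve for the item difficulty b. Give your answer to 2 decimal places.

1.90

P(θ) = 1 / (1 + exp(−a(θ − b)))
logit(0.47) = ln(0.47/0.53) = -0.1201
b = θ − logit/(a) = 1.8 − (-0.1201)/1.2000 = 1.9001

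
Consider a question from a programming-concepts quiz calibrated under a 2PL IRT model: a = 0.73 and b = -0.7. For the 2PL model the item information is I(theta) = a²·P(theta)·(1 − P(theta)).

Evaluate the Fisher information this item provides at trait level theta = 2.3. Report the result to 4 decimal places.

P = 1/(1+e^{-2.1900}) = 0.8993
P(1−P) = 0.8993 × 0.1007 = 0.0905
I = a² × P(1−P) = 0.73² × 0.0905 = 0.04824

0.0482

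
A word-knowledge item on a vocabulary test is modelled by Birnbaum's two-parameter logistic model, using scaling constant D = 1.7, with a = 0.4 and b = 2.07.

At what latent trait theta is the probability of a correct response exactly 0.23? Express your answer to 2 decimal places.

0.29

P(theta) = 1 / (1 + exp(−D·a(theta − b)))
logit = ln(0.2300/0.7700) = -1.2083
theta = b + logit/(1.7·a) = 2.07 + (-1.2083)/0.6800 = 0.2931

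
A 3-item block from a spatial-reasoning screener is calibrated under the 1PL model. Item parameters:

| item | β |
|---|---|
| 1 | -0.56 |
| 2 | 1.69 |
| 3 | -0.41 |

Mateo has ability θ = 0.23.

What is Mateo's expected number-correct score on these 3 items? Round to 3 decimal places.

P(θ) = 1 / (1 + exp(−(θ − β)))
P_1 = 1/(1+e^{-0.7900}) = 0.6878
P_2 = 1/(1+e^{1.4600}) = 0.1885
P_3 = 1/(1+e^{-0.6400}) = 0.6548
E[score] = 0.6878 + 0.1885 + 0.6548 = 1.5311

1.531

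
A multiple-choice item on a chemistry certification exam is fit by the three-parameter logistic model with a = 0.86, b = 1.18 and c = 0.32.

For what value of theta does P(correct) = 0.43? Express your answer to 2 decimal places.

-0.73

P(theta) = c + (1 − c) · 1 / (1 + exp(−a(theta − b)))
Remove guessing floor: (0.43 − 0.32)/(1 − 0.32) = 0.1618
logit = ln(0.1618/0.8382) = -1.6452
theta = b + logit/(a) = 1.18 + (-1.6452)/0.8600 = -0.7330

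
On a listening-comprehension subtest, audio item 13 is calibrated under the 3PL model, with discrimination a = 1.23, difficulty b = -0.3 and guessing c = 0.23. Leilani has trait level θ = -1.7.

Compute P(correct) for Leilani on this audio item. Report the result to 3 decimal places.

P(θ) = c + (1 − c) · 1 / (1 + exp(−a(θ − b)))
Exponent: 1.23 × (-1.7 − (-0.3)) = -1.7220
1/(1 + e^{1.7220}) = 0.1516
P = 0.23 + 0.77 × 0.1516 = 0.3467

0.347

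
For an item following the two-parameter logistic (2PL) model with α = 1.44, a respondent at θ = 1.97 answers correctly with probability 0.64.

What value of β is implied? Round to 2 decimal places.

1.57

P(θ) = 1 / (1 + exp(−α(θ − β)))
logit(0.64) = ln(0.64/0.36) = 0.5754
β = θ − logit/(α) = 1.97 − 0.5754/1.4400 = 1.5704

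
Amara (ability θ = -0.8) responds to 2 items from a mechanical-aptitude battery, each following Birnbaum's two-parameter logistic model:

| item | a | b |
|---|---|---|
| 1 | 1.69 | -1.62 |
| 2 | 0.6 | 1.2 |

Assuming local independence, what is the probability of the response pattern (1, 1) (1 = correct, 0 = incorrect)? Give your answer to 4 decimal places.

P(θ) = 1 / (1 + exp(−a(θ − b)))
P_1 = 1/(1+e^{-1.3858}) = 0.7999
P_2 = 1/(1+e^{1.2000}) = 0.2315
L = P_1 × P_2 = 0.7999 × 0.2315 = 0.18516

0.1852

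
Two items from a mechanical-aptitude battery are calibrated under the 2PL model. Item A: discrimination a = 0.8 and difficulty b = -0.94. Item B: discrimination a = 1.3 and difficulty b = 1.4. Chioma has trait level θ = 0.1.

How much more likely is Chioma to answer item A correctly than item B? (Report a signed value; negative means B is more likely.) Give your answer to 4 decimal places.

0.5410

P(θ) = 1 / (1 + exp(−a(θ − b)))
P_A = 0.6968
P_B = 0.1558
P_A − P_B = 0.5410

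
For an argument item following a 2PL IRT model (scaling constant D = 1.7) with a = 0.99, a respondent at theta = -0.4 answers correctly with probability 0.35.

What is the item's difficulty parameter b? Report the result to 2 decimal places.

P(theta) = 1 / (1 + exp(−D·a(theta − b)))
logit(0.35) = ln(0.35/0.65) = -0.6190
b = theta − logit/(1.7·a) = -0.4 − (-0.6190)/1.6830 = -0.0322

-0.03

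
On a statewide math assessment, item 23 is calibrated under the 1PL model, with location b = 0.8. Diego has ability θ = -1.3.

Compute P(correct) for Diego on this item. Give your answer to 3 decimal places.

0.109

P(θ) = 1 / (1 + exp(−(θ − b)))
Exponent: (-1.3 − 0.8) = -2.1000
1/(1 + e^{2.1000}) = 0.1091
P = 0.1091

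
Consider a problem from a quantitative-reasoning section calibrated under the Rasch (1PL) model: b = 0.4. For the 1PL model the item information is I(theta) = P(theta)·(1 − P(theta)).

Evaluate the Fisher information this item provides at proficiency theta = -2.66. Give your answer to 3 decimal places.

P = 1/(1+e^{3.0600}) = 0.0448
P(1−P) = 0.0448 × 0.9552 = 0.0428
I = P(1−P) = 0.04278

0.043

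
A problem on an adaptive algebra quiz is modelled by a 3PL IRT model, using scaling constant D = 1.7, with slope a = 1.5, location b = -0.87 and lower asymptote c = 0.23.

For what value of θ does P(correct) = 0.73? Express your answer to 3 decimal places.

-0.628

P(θ) = c + (1 − c) · 1 / (1 + exp(−D·a(θ − b)))
Remove guessing floor: (0.73 − 0.23)/(1 − 0.23) = 0.6494
logit = ln(0.6494/0.3506) = 0.6162
θ = b + logit/(1.7·a) = -0.87 + 0.6162/2.5500 = -0.6284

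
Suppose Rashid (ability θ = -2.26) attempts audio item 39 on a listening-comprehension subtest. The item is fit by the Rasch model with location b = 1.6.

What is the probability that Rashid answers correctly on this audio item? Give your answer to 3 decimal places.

P(θ) = 1 / (1 + exp(−(θ − b)))
Exponent: (-2.26 − 1.6) = -3.8600
1/(1 + e^{3.8600}) = 0.0206
P = 0.0206

0.021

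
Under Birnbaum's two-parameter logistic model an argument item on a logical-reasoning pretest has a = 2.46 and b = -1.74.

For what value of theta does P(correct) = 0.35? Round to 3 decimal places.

P(theta) = 1 / (1 + exp(−a(theta − b)))
logit = ln(0.3500/0.6500) = -0.6190
theta = b + logit/(a) = -1.74 + (-0.6190)/2.4600 = -1.9916

-1.992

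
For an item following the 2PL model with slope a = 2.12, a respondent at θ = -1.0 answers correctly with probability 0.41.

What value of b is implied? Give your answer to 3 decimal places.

-0.828

P(θ) = 1 / (1 + exp(−a(θ − b)))
logit(0.41) = ln(0.41/0.59) = -0.3640
b = θ − logit/(a) = -1.0 − (-0.3640)/2.1200 = -0.8283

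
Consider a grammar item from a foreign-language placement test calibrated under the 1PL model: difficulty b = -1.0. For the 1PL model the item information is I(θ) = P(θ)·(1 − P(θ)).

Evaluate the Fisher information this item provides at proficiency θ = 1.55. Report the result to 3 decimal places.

P = 1/(1+e^{-2.5500}) = 0.9276
P(1−P) = 0.9276 × 0.0724 = 0.0672
I = P(1−P) = 0.06718

0.067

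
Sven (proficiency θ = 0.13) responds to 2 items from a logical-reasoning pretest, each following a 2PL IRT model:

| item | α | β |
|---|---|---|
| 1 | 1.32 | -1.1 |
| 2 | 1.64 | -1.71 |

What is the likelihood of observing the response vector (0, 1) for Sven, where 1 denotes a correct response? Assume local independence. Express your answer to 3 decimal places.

P(θ) = 1 / (1 + exp(−α(θ − β)))
P_1 = 1/(1+e^{-1.6236}) = 0.8353
P_2 = 1/(1+e^{-3.0176}) = 0.9534
L = (1−P_1) × P_2 = 0.1647 × 0.9534 = 0.15703

0.157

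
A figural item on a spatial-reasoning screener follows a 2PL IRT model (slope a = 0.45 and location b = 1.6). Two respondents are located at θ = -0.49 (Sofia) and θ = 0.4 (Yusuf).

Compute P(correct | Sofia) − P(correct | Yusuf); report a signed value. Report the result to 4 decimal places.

-0.0874

P(θ) = 1 / (1 + exp(−a(θ − b)))
P(Sofia) = 0.2808  [exponent -0.9405]
P(Yusuf) = 0.3682  [exponent -0.5400]
Difference = 0.2808 − 0.3682 = -0.0874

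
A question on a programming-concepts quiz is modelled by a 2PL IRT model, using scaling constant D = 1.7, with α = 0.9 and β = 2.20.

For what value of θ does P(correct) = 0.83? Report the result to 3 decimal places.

3.236

P(θ) = 1 / (1 + exp(−D·α(θ − β)))
logit = ln(0.8300/0.1700) = 1.5856
θ = β + logit/(1.7·α) = 2.20 + 1.5856/1.5300 = 3.2364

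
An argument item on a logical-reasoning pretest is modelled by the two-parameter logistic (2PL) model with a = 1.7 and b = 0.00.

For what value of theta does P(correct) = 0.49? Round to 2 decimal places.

P(theta) = 1 / (1 + exp(−a(theta − b)))
logit = ln(0.4900/0.5100) = -0.0400
theta = b + logit/(a) = 0.00 + (-0.0400)/1.7000 = -0.0235

-0.02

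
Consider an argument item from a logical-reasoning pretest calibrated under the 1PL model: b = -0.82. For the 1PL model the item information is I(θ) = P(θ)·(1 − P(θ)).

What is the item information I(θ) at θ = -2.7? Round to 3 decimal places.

P = 1/(1+e^{1.8800}) = 0.1324
P(1−P) = 0.1324 × 0.8676 = 0.1149
I = P(1−P) = 0.11486

0.115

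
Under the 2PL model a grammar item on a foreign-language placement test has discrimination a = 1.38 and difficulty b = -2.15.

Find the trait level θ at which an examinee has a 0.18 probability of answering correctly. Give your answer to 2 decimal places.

P(θ) = 1 / (1 + exp(−a(θ − b)))
logit = ln(0.1800/0.8200) = -1.5163
θ = b + logit/(a) = -2.15 + (-1.5163)/1.3800 = -3.2488

-3.25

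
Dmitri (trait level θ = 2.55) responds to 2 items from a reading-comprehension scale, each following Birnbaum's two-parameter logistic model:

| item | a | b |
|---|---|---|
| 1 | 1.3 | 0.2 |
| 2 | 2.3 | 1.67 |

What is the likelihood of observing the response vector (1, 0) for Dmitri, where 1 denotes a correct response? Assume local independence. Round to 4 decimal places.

0.1115

P(θ) = 1 / (1 + exp(−a(θ − b)))
P_1 = 1/(1+e^{-3.0550}) = 0.9550
P_2 = 1/(1+e^{-2.0240}) = 0.8833
L = P_1 × (1−P_2) = 0.9550 × 0.1167 = 0.11145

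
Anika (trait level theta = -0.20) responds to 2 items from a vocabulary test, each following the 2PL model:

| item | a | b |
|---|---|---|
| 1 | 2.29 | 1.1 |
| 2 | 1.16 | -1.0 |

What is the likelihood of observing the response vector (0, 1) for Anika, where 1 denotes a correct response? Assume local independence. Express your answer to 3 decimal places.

P(theta) = 1 / (1 + exp(−a(theta − b)))
P_1 = 1/(1+e^{2.9770}) = 0.0485
P_2 = 1/(1+e^{-0.9280}) = 0.7167
L = (1−P_1) × P_2 = 0.9515 × 0.7167 = 0.68193

0.682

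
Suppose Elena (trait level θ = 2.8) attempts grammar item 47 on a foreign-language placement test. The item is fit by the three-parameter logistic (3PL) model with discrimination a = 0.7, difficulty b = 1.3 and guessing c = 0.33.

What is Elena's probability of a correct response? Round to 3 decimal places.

P(θ) = c + (1 − c) · 1 / (1 + exp(−a(θ − b)))
Exponent: 0.7 × (2.8 − 1.3) = 1.0500
1/(1 + e^{-1.0500}) = 0.7408
P = 0.33 + 0.67 × 0.7408 = 0.8263

0.826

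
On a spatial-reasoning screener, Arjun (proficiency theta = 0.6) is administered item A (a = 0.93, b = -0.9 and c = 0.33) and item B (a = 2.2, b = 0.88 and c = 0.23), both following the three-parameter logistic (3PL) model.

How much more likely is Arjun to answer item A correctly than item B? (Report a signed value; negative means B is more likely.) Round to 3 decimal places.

0.367

P(theta) = c + (1 − c) · 1 / (1 + exp(−a(theta − b)))
P_A = 0.8669
P_B = 0.5000
P_A − P_B = 0.3669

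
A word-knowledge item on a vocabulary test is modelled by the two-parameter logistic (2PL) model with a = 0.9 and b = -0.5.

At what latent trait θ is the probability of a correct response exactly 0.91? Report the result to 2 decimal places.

2.07

P(θ) = 1 / (1 + exp(−a(θ − b)))
logit = ln(0.9100/0.0900) = 2.3136
θ = b + logit/(a) = -0.5 + 2.3136/0.9000 = 2.0707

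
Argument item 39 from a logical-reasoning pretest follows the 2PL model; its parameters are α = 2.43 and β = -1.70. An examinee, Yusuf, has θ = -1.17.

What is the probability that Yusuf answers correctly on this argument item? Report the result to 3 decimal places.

P(θ) = 1 / (1 + exp(−α(θ − β)))
Exponent: 2.43 × (-1.17 − (-1.70)) = 1.2879
1/(1 + e^{-1.2879}) = 0.7838

0.784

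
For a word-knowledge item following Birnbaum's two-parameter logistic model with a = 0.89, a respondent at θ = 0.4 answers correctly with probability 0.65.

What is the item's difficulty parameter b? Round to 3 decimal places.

P(θ) = 1 / (1 + exp(−a(θ − b)))
logit(0.65) = ln(0.65/0.35) = 0.6190
b = θ − logit/(a) = 0.4 − 0.6190/0.8900 = -0.2955

-0.296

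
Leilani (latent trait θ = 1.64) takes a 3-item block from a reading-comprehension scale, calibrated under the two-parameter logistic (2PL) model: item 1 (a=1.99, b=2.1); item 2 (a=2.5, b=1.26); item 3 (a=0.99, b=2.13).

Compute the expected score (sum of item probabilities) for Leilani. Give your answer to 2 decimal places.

1.39

P(θ) = 1 / (1 + exp(−a(θ − b)))
P_1 = 1/(1+e^{0.9154}) = 0.2859
P_2 = 1/(1+e^{-0.9500}) = 0.7211
P_3 = 1/(1+e^{0.4851}) = 0.3810
E[score] = 0.2859 + 0.7211 + 0.3810 = 1.3881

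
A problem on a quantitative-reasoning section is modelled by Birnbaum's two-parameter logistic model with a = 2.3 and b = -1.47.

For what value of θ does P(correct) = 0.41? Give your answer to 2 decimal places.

-1.63

P(θ) = 1 / (1 + exp(−a(θ − b)))
logit = ln(0.4100/0.5900) = -0.3640
θ = b + logit/(a) = -1.47 + (-0.3640)/2.3000 = -1.6282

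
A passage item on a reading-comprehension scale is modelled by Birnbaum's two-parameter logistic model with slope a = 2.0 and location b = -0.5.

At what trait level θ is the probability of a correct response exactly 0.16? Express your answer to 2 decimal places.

P(θ) = 1 / (1 + exp(−a(θ − b)))
logit = ln(0.1600/0.8400) = -1.6582
θ = b + logit/(a) = -0.5 + (-1.6582)/2.0000 = -1.3291

-1.33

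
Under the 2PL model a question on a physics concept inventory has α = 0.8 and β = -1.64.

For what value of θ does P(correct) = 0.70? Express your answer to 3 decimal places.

P(θ) = 1 / (1 + exp(−α(θ − β)))
logit = ln(0.7000/0.3000) = 0.8473
θ = β + logit/(α) = -1.64 + 0.8473/0.8000 = -0.5809

-0.581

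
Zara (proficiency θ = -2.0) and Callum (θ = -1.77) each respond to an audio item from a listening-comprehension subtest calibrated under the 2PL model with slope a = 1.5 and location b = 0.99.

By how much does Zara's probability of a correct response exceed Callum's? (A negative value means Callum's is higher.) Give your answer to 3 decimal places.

-0.005

P(θ) = 1 / (1 + exp(−a(θ − b)))
P(Zara) = 0.0112  [exponent -4.4850]
P(Callum) = 0.0157  [exponent -4.1400]
Difference = 0.0112 − 0.0157 = -0.0045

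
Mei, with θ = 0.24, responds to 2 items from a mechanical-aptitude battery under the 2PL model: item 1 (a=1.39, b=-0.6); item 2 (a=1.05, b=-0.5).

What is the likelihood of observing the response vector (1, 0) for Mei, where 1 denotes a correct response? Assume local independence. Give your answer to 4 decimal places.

0.2402

P(θ) = 1 / (1 + exp(−a(θ − b)))
P_1 = 1/(1+e^{-1.1676}) = 0.7627
P_2 = 1/(1+e^{-0.7770}) = 0.6850
L = P_1 × (1−P_2) = 0.7627 × 0.3150 = 0.24023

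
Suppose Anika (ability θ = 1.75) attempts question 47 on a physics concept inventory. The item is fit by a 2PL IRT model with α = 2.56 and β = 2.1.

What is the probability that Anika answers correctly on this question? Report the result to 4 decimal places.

0.2899

P(θ) = 1 / (1 + exp(−α(θ − β)))
Exponent: 2.56 × (1.75 − 2.1) = -0.8960
1/(1 + e^{0.8960}) = 0.2899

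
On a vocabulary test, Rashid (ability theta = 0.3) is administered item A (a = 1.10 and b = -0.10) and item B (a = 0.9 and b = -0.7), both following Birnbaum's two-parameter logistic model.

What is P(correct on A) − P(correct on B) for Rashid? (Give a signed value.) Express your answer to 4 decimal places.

P(theta) = 1 / (1 + exp(−a(theta − b)))
P_A = 0.6083
P_B = 0.7109
P_A − P_B = -0.1027

-0.1027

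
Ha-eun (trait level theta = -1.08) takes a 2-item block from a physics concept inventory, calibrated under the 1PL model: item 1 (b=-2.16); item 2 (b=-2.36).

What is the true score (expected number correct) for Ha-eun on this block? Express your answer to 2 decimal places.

P(theta) = 1 / (1 + exp(−(theta − b)))
P_1 = 1/(1+e^{-1.0800}) = 0.7465
P_2 = 1/(1+e^{-1.2800}) = 0.7824
E[score] = 0.7465 + 0.7824 = 1.5289

1.53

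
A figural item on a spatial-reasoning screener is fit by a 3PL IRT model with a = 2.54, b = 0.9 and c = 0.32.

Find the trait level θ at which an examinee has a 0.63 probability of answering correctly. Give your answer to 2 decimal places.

0.83

P(θ) = c + (1 − c) · 1 / (1 + exp(−a(θ − b)))
Remove guessing floor: (0.63 − 0.32)/(1 − 0.32) = 0.4559
logit = ln(0.4559/0.5441) = -0.1769
θ = b + logit/(a) = 0.9 + (-0.1769)/2.5400 = 0.8303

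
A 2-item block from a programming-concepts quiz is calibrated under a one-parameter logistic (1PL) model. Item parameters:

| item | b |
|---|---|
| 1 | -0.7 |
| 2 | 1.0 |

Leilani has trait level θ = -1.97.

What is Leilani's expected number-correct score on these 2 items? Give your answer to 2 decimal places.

0.27

P(θ) = 1 / (1 + exp(−(θ − b)))
P_1 = 1/(1+e^{1.2700}) = 0.2193
P_2 = 1/(1+e^{2.9700}) = 0.0488
E[score] = 0.2193 + 0.0488 = 0.2681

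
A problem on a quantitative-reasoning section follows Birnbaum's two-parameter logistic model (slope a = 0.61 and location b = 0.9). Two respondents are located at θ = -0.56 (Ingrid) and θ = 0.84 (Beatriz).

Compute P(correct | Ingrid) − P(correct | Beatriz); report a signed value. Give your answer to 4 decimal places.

-0.1999

P(θ) = 1 / (1 + exp(−a(θ − b)))
P(Ingrid) = 0.2910  [exponent -0.8906]
P(Beatriz) = 0.4909  [exponent -0.0366]
Difference = 0.2910 − 0.4909 = -0.1999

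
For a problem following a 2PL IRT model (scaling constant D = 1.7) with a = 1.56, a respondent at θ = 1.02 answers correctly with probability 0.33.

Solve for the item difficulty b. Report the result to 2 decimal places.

1.29

P(θ) = 1 / (1 + exp(−D·a(θ − b)))
logit(0.33) = ln(0.33/0.67) = -0.7082
b = θ − logit/(1.7·a) = 1.02 − (-0.7082)/2.6520 = 1.2870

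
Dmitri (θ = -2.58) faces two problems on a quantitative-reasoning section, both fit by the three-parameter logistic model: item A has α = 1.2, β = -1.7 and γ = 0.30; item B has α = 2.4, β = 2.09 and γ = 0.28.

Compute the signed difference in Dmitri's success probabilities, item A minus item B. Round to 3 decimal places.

0.201

P(θ) = γ + (1 − γ) · 1 / (1 + exp(−α(θ − β)))
P_A = 0.4807
P_B = 0.2800
P_A − P_B = 0.2006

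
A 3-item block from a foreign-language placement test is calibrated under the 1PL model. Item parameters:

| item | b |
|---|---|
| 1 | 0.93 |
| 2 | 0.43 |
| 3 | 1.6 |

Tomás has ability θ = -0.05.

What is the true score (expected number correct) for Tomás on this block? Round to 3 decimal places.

P(θ) = 1 / (1 + exp(−(θ − b)))
P_1 = 1/(1+e^{0.9800}) = 0.2729
P_2 = 1/(1+e^{0.4800}) = 0.3823
P_3 = 1/(1+e^{1.6500}) = 0.1611
E[score] = 0.2729 + 0.3823 + 0.1611 = 0.8163

0.816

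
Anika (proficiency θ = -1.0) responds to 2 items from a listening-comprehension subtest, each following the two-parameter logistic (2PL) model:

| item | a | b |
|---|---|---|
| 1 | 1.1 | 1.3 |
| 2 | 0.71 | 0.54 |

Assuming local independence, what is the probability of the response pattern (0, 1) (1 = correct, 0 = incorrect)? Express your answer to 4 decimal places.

P(θ) = 1 / (1 + exp(−a(θ − b)))
P_1 = 1/(1+e^{2.5300}) = 0.0738
P_2 = 1/(1+e^{1.0934}) = 0.2510
L = (1−P_1) × P_2 = 0.9262 × 0.2510 = 0.23246

0.2325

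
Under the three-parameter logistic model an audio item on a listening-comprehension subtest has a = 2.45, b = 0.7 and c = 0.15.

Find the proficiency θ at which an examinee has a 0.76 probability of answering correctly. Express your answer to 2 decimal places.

P(θ) = c + (1 − c) · 1 / (1 + exp(−a(θ − b)))
Remove guessing floor: (0.76 − 0.15)/(1 − 0.15) = 0.7176
logit = ln(0.7176/0.2824) = 0.9328
θ = b + logit/(a) = 0.7 + 0.9328/2.4500 = 1.0807

1.08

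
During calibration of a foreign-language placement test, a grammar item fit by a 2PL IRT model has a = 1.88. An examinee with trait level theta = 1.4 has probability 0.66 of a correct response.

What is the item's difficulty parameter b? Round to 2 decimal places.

P(theta) = 1 / (1 + exp(−a(theta − b)))
logit(0.66) = ln(0.66/0.34) = 0.6633
b = theta − logit/(a) = 1.4 − 0.6633/1.8800 = 1.0472

1.05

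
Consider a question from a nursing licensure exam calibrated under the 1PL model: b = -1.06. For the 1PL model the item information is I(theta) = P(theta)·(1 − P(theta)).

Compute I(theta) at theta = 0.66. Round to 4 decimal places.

P = 1/(1+e^{-1.7200}) = 0.8481
P(1−P) = 0.8481 × 0.1519 = 0.1288
I = P(1−P) = 0.12881

0.1288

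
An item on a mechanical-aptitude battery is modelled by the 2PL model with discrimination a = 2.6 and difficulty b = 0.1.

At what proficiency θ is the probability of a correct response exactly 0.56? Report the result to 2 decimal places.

P(θ) = 1 / (1 + exp(−a(θ − b)))
logit = ln(0.5600/0.4400) = 0.2412
θ = b + logit/(a) = 0.1 + 0.2412/2.6000 = 0.1928

0.19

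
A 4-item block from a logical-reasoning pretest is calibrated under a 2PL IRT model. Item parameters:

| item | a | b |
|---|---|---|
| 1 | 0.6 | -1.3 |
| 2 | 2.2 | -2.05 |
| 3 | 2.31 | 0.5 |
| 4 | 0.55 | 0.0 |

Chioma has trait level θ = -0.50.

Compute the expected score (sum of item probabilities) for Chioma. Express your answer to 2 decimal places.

P(θ) = 1 / (1 + exp(−a(θ − b)))
P_1 = 1/(1+e^{-0.4800}) = 0.6177
P_2 = 1/(1+e^{-3.4100}) = 0.9680
P_3 = 1/(1+e^{2.3100}) = 0.0903
P_4 = 1/(1+e^{0.2750}) = 0.4317
E[score] = 0.6177 + 0.9680 + 0.0903 + 0.4317 = 2.1077

2.11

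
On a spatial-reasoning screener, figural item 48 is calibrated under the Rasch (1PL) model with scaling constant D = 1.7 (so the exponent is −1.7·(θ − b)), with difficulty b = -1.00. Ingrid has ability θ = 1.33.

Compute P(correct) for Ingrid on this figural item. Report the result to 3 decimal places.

0.981

P(θ) = 1 / (1 + exp(−D·(θ − b)))
Exponent: 1.7 × (1.33 − (-1.00)) = 3.9610
1/(1 + e^{-3.9610}) = 0.9813
P = 0.9813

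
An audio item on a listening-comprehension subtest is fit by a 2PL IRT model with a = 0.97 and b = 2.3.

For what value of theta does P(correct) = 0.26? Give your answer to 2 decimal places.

P(theta) = 1 / (1 + exp(−a(theta − b)))
logit = ln(0.2600/0.7400) = -1.0460
theta = b + logit/(a) = 2.3 + (-1.0460)/0.9700 = 1.2217

1.22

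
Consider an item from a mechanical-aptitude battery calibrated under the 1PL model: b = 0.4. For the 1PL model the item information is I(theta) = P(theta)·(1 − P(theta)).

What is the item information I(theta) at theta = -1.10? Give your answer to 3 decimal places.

0.149

P = 1/(1+e^{1.5000}) = 0.1824
P(1−P) = 0.1824 × 0.8176 = 0.1491
I = P(1−P) = 0.14915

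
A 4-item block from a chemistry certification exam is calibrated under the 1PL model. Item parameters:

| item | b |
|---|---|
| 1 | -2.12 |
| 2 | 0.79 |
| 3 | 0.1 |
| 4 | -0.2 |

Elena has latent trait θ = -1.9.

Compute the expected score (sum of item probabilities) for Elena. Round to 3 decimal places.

P(θ) = 1 / (1 + exp(−(θ − b)))
P_1 = 1/(1+e^{-0.2200}) = 0.5548
P_2 = 1/(1+e^{2.6900}) = 0.0636
P_3 = 1/(1+e^{2.0000}) = 0.1192
P_4 = 1/(1+e^{1.7000}) = 0.1545
E[score] = 0.5548 + 0.0636 + 0.1192 + 0.1545 = 0.8920

0.892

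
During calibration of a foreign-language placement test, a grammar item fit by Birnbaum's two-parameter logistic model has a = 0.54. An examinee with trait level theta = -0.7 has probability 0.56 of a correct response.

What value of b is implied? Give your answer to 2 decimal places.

P(theta) = 1 / (1 + exp(−a(theta − b)))
logit(0.56) = ln(0.56/0.44) = 0.2412
b = theta − logit/(a) = -0.7 − 0.2412/0.5400 = -1.1466

-1.15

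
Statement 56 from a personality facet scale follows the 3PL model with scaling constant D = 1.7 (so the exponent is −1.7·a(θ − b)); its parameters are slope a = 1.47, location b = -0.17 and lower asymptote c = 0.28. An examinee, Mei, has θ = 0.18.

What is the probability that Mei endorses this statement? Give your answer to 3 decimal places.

0.788

P(θ) = c + (1 − c) · 1 / (1 + exp(−D·a(θ − b)))
Exponent: 1.7 × 1.47 × (0.18 − (-0.17)) = 0.8747
1/(1 + e^{-0.8747}) = 0.7057
P = 0.28 + 0.72 × 0.7057 = 0.7881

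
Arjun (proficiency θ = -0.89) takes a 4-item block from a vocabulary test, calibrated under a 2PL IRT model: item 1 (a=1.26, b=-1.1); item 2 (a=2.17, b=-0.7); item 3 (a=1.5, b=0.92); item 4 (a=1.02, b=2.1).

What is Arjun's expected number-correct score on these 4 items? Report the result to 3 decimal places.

1.071

P(θ) = 1 / (1 + exp(−a(θ − b)))
P_1 = 1/(1+e^{-0.2646}) = 0.5658
P_2 = 1/(1+e^{0.4123}) = 0.3984
P_3 = 1/(1+e^{2.7150}) = 0.0621
P_4 = 1/(1+e^{3.0498}) = 0.0452
E[score] = 0.5658 + 0.3984 + 0.0621 + 0.0452 = 1.0714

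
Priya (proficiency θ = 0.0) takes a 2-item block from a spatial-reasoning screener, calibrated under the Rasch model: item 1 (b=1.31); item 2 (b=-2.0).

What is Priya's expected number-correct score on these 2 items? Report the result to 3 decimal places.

P(θ) = 1 / (1 + exp(−(θ − b)))
P_1 = 1/(1+e^{1.3100}) = 0.2125
P_2 = 1/(1+e^{-2.0000}) = 0.8808
E[score] = 0.2125 + 0.8808 = 1.0933

1.093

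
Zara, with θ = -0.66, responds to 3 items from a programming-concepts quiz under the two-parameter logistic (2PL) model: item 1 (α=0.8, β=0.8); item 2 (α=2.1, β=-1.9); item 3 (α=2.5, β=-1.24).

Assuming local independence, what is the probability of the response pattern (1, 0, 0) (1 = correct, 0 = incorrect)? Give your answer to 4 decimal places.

0.0031

P(θ) = 1 / (1 + exp(−α(θ − β)))
P_1 = 1/(1+e^{1.1680}) = 0.2372
P_2 = 1/(1+e^{-2.6040}) = 0.9311
P_3 = 1/(1+e^{-1.4500}) = 0.8100
L = P_1 × (1−P_2) × (1−P_3) = 0.2372 × 0.0689 × 0.1900 = 0.00310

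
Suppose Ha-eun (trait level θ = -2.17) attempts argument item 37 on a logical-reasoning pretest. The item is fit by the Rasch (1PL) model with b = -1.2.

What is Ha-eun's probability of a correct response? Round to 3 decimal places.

P(θ) = 1 / (1 + exp(−(θ − b)))
Exponent: (-2.17 − (-1.2)) = -0.9700
1/(1 + e^{0.9700}) = 0.2749
P = 0.2749

0.275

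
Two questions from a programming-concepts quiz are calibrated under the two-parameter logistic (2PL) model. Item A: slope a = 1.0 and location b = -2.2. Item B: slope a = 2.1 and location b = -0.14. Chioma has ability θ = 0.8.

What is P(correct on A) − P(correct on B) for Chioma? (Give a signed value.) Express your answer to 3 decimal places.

0.075

P(θ) = 1 / (1 + exp(−a(θ − b)))
P_A = 0.9526
P_B = 0.8780
P_A − P_B = 0.0745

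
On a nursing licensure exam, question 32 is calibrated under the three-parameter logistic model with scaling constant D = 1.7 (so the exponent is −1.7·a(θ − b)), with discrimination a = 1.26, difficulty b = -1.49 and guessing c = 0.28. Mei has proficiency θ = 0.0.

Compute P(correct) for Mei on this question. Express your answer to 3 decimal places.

0.972

P(θ) = c + (1 − c) · 1 / (1 + exp(−D·a(θ − b)))
Exponent: 1.7 × 1.26 × (0.0 − (-1.49)) = 3.1916
1/(1 + e^{-3.1916}) = 0.9605
P = 0.28 + 0.72 × 0.9605 = 0.9716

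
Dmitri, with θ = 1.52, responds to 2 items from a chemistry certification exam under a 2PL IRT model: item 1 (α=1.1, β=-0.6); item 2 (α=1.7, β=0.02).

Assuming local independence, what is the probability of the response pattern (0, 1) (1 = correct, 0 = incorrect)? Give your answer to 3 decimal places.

P(θ) = 1 / (1 + exp(−α(θ − β)))
P_1 = 1/(1+e^{-2.3320}) = 0.9115
P_2 = 1/(1+e^{-2.5500}) = 0.9276
L = (1−P_1) × P_2 = 0.0885 × 0.9276 = 0.08210

0.082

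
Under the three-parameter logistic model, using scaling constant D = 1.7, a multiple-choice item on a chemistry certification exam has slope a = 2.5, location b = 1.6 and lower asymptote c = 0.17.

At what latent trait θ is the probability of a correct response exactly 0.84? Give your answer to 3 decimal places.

P(θ) = c + (1 − c) · 1 / (1 + exp(−D·a(θ − b)))
Remove guessing floor: (0.84 − 0.17)/(1 − 0.17) = 0.8072
logit = ln(0.8072/0.1928) = 1.4321
θ = b + logit/(1.7·a) = 1.6 + 1.4321/4.2500 = 1.9370

1.937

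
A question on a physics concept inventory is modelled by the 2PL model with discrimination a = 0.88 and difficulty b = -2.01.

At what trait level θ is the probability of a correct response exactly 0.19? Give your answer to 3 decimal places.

P(θ) = 1 / (1 + exp(−a(θ − b)))
logit = ln(0.1900/0.8100) = -1.4500
θ = b + logit/(a) = -2.01 + (-1.4500)/0.8800 = -3.6577

-3.658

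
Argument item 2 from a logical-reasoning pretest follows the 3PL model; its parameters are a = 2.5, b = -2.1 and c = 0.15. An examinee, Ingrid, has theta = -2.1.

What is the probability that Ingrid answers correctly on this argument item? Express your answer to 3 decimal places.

P(theta) = c + (1 − c) · 1 / (1 + exp(−a(theta − b)))
Exponent: 2.5 × (-2.1 − (-2.1)) = 0.0000
1/(1 + e^{0.0000}) = 0.5000
P = 0.15 + 0.85 × 0.5000 = 0.5750

0.575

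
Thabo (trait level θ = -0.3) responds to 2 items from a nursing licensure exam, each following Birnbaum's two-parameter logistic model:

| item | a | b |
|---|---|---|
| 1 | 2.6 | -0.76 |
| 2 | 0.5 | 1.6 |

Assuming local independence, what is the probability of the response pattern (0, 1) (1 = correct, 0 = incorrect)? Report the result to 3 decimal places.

0.065

P(θ) = 1 / (1 + exp(−a(θ − b)))
P_1 = 1/(1+e^{-1.1960}) = 0.7678
P_2 = 1/(1+e^{0.9500}) = 0.2789
L = (1−P_1) × P_2 = 0.2322 × 0.2789 = 0.06475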